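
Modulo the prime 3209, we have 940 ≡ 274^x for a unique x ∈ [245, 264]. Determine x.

257

Compute 274^245 mod 3209 = 122, then multiply by 274 repeatedly:
  274^245=122  274^246=1338  274^247=786  274^248=361  274^249=2644
  274^250=2431  274^251=1831  274^252=1090  274^253=223  274^254=131
  274^255=595  274^256=2580  274^257=940
Found 940 at exponent 257.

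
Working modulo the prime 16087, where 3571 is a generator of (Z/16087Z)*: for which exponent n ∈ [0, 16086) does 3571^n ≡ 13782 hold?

6839

Baby-step giant-step with m = ceil(sqrt(16086)) = 127.
Baby table (3571^j mod 16087 for j=0..126):
  0:1  1:3571  2:11137  3:3163  4:1999  5:11888  6:14542  7:646
  8:6425  9:3613  10:249  11:4394  12:6149  13:15411  14:15141  15:104
  16:1383  17:16071  18:7212  19:14852  20:13740  21:190  22:2836  23:8633
  24:5751  25:9809  26:6540  27:12103  28:10131  29:14225  30:10816  31:15136
  32:14423  33:10046  34:256  35:13304  36:3673  37:5378  38:13047  39:2885
  40:6655  41:4506  42:3926  43:7969  44:15483  45:14861  46:13705  47:3901
  48:15216  49:10537  50:134  51:11991  52:12354  53:5580  54:10474  55:379
  56:2101  57:6129  58:8339  59:1532  60:1192  61:9664  62:3529  63:5938
  64:1932  65:13936  66:8365  67:13943  68:1188  69:11467  70:7242  71:9373
  72:10023  73:14645  74:14545  75:11359  76:7662  77:13102  78:6246  79:7884
  80:1514  81:1262  82:2242  83:10943  84:2130  85:13166  86:9572  87:12824
  88:10902  89:502  90:6985  91:8585  92:11300  93:6104  94:15586  95:12673
  96:2552  97:7950  98:11982  99:12389  100:1869  101:14181  102:14562  103:7718
  104:3947  105:2525  106:8055  107:849  108:7423  109:12244  110:14945  111:8016
  112:6363  113:7429  114:1496  115:1332  116:10907  117:2270  118:14409  119:8313
  120:5208  121:1196  122:7861  123:15903  124:2503  125:9928  126:13227
Giant step factor: 3571^(-127) ≡ 9770 (mod 16087).
Scan 13782·9770^i mod 16087 for i = 0, 1, …:
  i=0: 13782   i=1: 1950   i=2: 4492   i=3: 1504
  i=4: 6649   i=5: 1424   i=6: 13312   i=7: 10932
  i=8: 4047   i=9: 13431     …   i=52: 3559
  i=53: 7423
Match at i=53, j=108: n = 53·127 + 108 = 6839.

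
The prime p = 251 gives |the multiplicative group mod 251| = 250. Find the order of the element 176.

The order of 176 must divide p − 1 = 250 = 2 · 5^3.
Divisors: 1, 2, 5, 10, 25, 50, 125, 250.
Check each in increasing order: 176^1 ≡ 176;  176^2 ≡ 103;  176^5 ≡ 246;  176^10 ≡ 25;  176^25 ≡ 138;  176^50 ≡ 219;  176^125 ≡ 250;  176^250 ≡ 1.
Smallest exponent giving 1 is 250.

250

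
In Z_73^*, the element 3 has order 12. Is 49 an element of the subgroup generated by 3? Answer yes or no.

yes

⟨3⟩ has order 12; its elements mod 73 are {1, 3, 8, 9, 24, 27, 46, 49, 64, 65, 70, 72}.
49 is in this set.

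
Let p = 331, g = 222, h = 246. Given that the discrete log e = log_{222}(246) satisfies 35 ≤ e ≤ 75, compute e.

75

Compute 222^35 mod 331 = 51, then multiply by 222 repeatedly:
  222^35=51  222^36=68  222^37=201  222^38=268  222^39=247
  222^40=219  222^41=292  222^42=279  222^43=41  222^44=165
  222^45=220  222^46=183  222^47=244  222^48=215  222^49=66
  222^50=88  222^51=7  222^52=230  222^53=86  222^54=225
  222^55=300  222^56=69  222^57=92  222^58=233  222^59=90
  222^60=120  222^61=160  222^62=103  222^63=27  222^64=36
  222^65=48  222^66=64  222^67=306  222^68=77  222^69=213
  222^70=284  222^71=158  222^72=321  222^73=97  222^74=19
  222^75=246
Found 246 at exponent 75.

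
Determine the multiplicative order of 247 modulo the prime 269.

The order of 247 must divide p − 1 = 268 = 2^2 · 67.
Divisors: 1, 2, 4, 67, 134, 268.
Check each in increasing order: 247^1 ≡ 247;  247^2 ≡ 215;  247^4 ≡ 226;  247^67 ≡ 187;  247^134 ≡ 268;  247^268 ≡ 1.
Smallest exponent giving 1 is 268.

268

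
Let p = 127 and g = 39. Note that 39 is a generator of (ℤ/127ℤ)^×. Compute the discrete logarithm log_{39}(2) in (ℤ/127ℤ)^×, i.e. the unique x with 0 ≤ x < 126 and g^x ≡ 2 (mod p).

18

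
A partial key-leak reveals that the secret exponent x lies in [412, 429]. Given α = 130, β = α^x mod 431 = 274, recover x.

413

Compute 130^412 mod 431 = 22, then multiply by 130 repeatedly:
  130^412=22  130^413=274
Found 274 at exponent 413.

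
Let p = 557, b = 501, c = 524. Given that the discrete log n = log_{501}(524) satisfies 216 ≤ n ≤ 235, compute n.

Compute 501^216 mod 557 = 39, then multiply by 501 repeatedly:
  501^216=39  501^217=44  501^218=321  501^219=405  501^220=157
  501^221=120  501^222=521  501^223=345  501^224=175  501^225=226
  501^226=155  501^227=232  501^228=376  501^229=110  501^230=524
Found 524 at exponent 230.

230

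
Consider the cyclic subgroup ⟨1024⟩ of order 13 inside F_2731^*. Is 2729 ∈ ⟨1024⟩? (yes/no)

yes

2729 ∈ ⟨1024⟩ iff 2729^13 ≡ 1 (mod 2731), since |⟨1024⟩| = 13.
2729^13 mod 2731 = 1.
Since 1 = 1, 2729 lies in the subgroup.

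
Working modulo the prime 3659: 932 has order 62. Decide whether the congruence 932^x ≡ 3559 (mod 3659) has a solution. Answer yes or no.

no

3559 ∈ ⟨932⟩ iff 3559^62 ≡ 1 (mod 3659), since |⟨932⟩| = 62.
3559^62 mod 3659 = 3422.
Since 3422 ≠ 1, 3559 does not lie in the subgroup.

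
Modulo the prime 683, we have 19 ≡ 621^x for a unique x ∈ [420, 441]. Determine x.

Compute 621^420 mod 683 = 19, then multiply by 621 repeatedly:
  621^420=19
Found 19 at exponent 420.

420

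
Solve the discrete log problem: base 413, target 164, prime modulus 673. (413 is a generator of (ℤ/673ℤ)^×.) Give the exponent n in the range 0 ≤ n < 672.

Baby-step giant-step with m = ceil(sqrt(672)) = 26.
Baby table (413^j mod 673 for j=0..25):
  0:1  1:413  2:300  3:68  4:491  5:210  6:586  7:411
  8:147  9:141  10:355  11:574  12:166  13:585  14:671  15:520
  16:73  17:537  18:364  19:253  20:174  21:524  22:379  23:391
  24:636  25:198
Giant step factor: 413^(-26) ≡ 75 (mod 673).
Scan 164·75^i mod 673 for i = 0, 1, …:
  i=0: 164   i=1: 186   i=2: 490   i=3: 408
  i=4: 315   i=5: 70   i=6: 539   i=7: 45
  i=8: 10   i=9: 77   i=10: 391
Match at i=10, j=23: n = 10·26 + 23 = 283.

283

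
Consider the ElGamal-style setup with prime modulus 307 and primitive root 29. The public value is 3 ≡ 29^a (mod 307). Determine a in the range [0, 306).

297

Baby-step giant-step with m = ceil(sqrt(306)) = 18.
Baby table (29^j mod 307 for j=0..17):
  0:1  1:29  2:227  3:136  4:260  5:172  6:76  7:55
  8:60  9:205  10:112  11:178  12:250  13:189  14:262  15:230
  16:223  17:20
Giant step factor: 29^(-18) ≡ 9 (mod 307).
Scan 3·9^i mod 307 for i = 0, 1, …:
  i=0: 3   i=1: 27   i=2: 243   i=3: 38
  i=4: 35   i=5: 8   i=6: 72   i=7: 34
  i=8: 306   i=9: 298     …   i=15: 91
  i=16: 205
Match at i=16, j=9: a = 16·18 + 9 = 297.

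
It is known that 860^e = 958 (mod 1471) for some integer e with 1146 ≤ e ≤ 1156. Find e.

Compute 860^1146 mod 1471 = 702, then multiply by 860 repeatedly:
  860^1146=702  860^1147=610  860^1148=924  860^1149=300  860^1150=575
  860^1151=244  860^1152=958
Found 958 at exponent 1152.

1152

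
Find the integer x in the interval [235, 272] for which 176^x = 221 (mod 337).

Compute 176^235 mod 337 = 221, then multiply by 176 repeatedly:
  176^235=221
Found 221 at exponent 235.

235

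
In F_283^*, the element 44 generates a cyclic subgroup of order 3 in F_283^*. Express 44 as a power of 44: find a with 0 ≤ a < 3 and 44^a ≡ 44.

Successive powers of 44 modulo 283:
  44^0=1  44^1=44
So 44^1 ≡ 44 (mod 283), giving a = 1.

1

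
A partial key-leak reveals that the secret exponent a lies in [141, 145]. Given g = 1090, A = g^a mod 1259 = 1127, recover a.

142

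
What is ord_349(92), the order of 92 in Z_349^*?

58

The order of 92 must divide p − 1 = 348 = 2^2 · 3 · 29.
Divisors: 1, 2, 3, 4, 6, 12, 29, 58, 87, 116, 174, 348.
Check each in increasing order: 92^1 ≡ 92;  92^2 ≡ 88;  92^3 ≡ 69;  92^4 ≡ 66;  92^6 ≡ 224;  92^12 ≡ 269;  92^29 ≡ 348;  92^58 ≡ 1.
Smallest exponent giving 1 is 58.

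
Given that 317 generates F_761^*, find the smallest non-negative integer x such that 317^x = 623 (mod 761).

Baby-step giant-step with m = ceil(sqrt(760)) = 28.
Baby table (317^j mod 761 for j=0..27):
  0:1  1:317  2:37  3:314  4:608  5:203  6:427  7:662
  8:579  9:142  10:115  11:688  12:450  13:343  14:669  15:515
  16:401  17:30  18:378  19:349  20:288  21:737  22:2  23:634
  24:74  25:628  26:455  27:406
Giant step factor: 317^(-28) ≡ 671 (mod 761).
Scan 623·671^i mod 761 for i = 0, 1, …:
  i=0: 623   i=1: 244   i=2: 109   i=3: 83
  i=4: 140   i=5: 337   i=6: 110   i=7: 754
  i=8: 630   i=9: 375   i=10: 495   i=11: 349
Match at i=11, j=19: x = 11·28 + 19 = 327.

327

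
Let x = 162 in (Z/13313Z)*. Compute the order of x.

512

The order of 162 must divide p − 1 = 13312 = 2^10 · 13.
Divisors: 1, 2, 4, 8, 13, 16, 26, 32, 52, 64, 104, 128, 208, 256, 416, 512, 832, 1024, 1664, 3328, 6656, 13312.
Check each in increasing order: 162^1 ≡ 162;  162^2 ≡ 12931;  162^4 ≡ 12794;  162^8 ≡ 3101;  162^13 ≡ 9227;  162^16 ≡ 4215;  162^26 ≡ 894;  162^32 ≡ 6683;  162^52 ≡ 456;  162^64 ≡ 10687;  162^104 ≡ 8241;  162^128 ≡ 13055;  162^208 ≡ 4468;  162^256 ≡ 13312;  162^416 ≡ 6837;  162^512 ≡ 1.
Smallest exponent giving 1 is 512.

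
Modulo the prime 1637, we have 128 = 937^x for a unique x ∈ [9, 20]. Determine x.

17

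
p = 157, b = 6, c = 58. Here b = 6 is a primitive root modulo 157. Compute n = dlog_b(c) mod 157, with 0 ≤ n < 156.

Baby-step giant-step with m = ceil(sqrt(156)) = 13.
Baby table (6^j mod 157 for j=0..12):
  0:1  1:6  2:36  3:59  4:40  5:83  6:27  7:5
  8:30  9:23  10:138  11:43  12:101
Giant step factor: 6^(-13) ≡ 107 (mod 157).
Scan 58·107^i mod 157 for i = 0, 1, …:
  i=0: 58   i=1: 83
Match at i=1, j=5: n = 1·13 + 5 = 18.

18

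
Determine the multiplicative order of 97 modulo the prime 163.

The order of 97 must divide p − 1 = 162 = 2 · 3^4.
Divisors: 1, 2, 3, 6, 9, 18, 27, 54, 81, 162.
Check each in increasing order: 97^1 ≡ 97;  97^2 ≡ 118;  97^3 ≡ 36;  97^6 ≡ 155;  97^9 ≡ 38;  97^18 ≡ 140;  97^27 ≡ 104;  97^54 ≡ 58;  97^81 ≡ 1.
Smallest exponent giving 1 is 81.

81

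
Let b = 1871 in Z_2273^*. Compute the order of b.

2272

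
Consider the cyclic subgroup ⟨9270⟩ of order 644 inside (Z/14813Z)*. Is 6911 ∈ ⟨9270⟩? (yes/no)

yes

6911 ∈ ⟨9270⟩ iff 6911^644 ≡ 1 (mod 14813), since |⟨9270⟩| = 644.
6911^644 mod 14813 = 1.
Since 1 = 1, 6911 lies in the subgroup.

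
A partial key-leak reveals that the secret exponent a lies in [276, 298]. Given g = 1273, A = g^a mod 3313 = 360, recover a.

289

Compute 1273^276 mod 3313 = 3039, then multiply by 1273 repeatedly:
  1273^276=3039  1273^277=2376  1273^278=3192  1273^279=1678  1273^280=2522
  1273^281=209  1273^282=1017  1273^283=2571  1273^284=2952  1273^285=954
  1273^286=1884  1273^287=3033  1273^288=1364  1273^289=360
Found 360 at exponent 289.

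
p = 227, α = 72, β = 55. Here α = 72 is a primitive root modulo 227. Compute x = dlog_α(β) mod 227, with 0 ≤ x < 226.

205

Baby-step giant-step with m = ceil(sqrt(226)) = 16.
Baby table (72^j mod 227 for j=0..15):
  0:1  1:72  2:190  3:60  4:7  5:50  6:195  7:193
  8:49  9:123  10:3  11:216  12:116  13:180  14:21  15:150
Giant step factor: 72^(-16) ≡ 26 (mod 227).
Scan 55·26^i mod 227 for i = 0, 1, …:
  i=0: 55   i=1: 68   i=2: 179   i=3: 114
  i=4: 13   i=5: 111   i=6: 162   i=7: 126
  i=8: 98   i=9: 51   i=10: 191   i=11: 199
  i=12: 180
Match at i=12, j=13: x = 12·16 + 13 = 205.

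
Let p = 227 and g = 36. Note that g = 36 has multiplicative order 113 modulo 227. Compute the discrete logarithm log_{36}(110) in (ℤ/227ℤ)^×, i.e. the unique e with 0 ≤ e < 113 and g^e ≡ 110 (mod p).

99

Baby-step giant-step with m = ceil(sqrt(113)) = 11.
Baby table (36^j mod 227 for j=0..10):
  0:1  1:36  2:161  3:121  4:43  5:186  6:113  7:209
  8:33  9:53  10:92
Giant step factor: 36^(-11) ≡ 144 (mod 227).
Scan 110·144^i mod 227 for i = 0, 1, …:
  i=0: 110   i=1: 177   i=2: 64   i=3: 136
  i=4: 62   i=5: 75   i=6: 131   i=7: 23
  i=8: 134   i=9: 1
Match at i=9, j=0: e = 9·11 + 0 = 99.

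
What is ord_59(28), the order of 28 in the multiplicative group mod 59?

29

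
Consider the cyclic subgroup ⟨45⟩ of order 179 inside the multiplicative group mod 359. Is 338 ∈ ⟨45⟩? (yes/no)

338 ∈ ⟨45⟩ iff 338^179 ≡ 1 (mod 359), since |⟨45⟩| = 179.
338^179 mod 359 = 1.
Since 1 = 1, 338 lies in the subgroup.

yes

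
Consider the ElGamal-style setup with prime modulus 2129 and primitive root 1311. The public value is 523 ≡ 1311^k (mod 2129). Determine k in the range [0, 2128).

1303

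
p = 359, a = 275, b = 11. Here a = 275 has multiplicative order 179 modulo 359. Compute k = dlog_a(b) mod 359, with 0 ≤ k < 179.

174

Baby-step giant-step with m = ceil(sqrt(179)) = 14.
Baby table (275^j mod 359 for j=0..13):
  0:1  1:275  2:235  3:5  4:298  5:98  6:25  7:54
  8:131  9:125  10:270  11:296  12:266  13:273
Giant step factor: 275^(-14) ≡ 204 (mod 359).
Scan 11·204^i mod 359 for i = 0, 1, …:
  i=0: 11   i=1: 90   i=2: 51   i=3: 352
  i=4: 8   i=5: 196   i=6: 135   i=7: 256
  i=8: 169   i=9: 12   i=10: 294   i=11: 23
  i=12: 25
Match at i=12, j=6: k = 12·14 + 6 = 174.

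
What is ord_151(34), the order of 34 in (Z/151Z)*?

75

The order of 34 must divide p − 1 = 150 = 2 · 3 · 5^2.
Divisors: 1, 2, 3, 5, 6, 10, 15, 25, 30, 50, 75, 150.
Check each in increasing order: 34^1 ≡ 34;  34^2 ≡ 99;  34^3 ≡ 44;  34^5 ≡ 128;  34^6 ≡ 124;  34^10 ≡ 76;  34^15 ≡ 64;  34^25 ≡ 32;  34^30 ≡ 19;  34^50 ≡ 118;  34^75 ≡ 1.
Smallest exponent giving 1 is 75.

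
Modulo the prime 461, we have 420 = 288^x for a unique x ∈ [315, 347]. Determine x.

320

Compute 288^315 mod 461 = 134, then multiply by 288 repeatedly:
  288^315=134  288^316=329  288^317=247  288^318=142  288^319=328
  288^320=420
Found 420 at exponent 320.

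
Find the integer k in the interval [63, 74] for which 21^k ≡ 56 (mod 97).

Compute 21^63 mod 97 = 34, then multiply by 21 repeatedly:
  21^63=34  21^64=35  21^65=56
Found 56 at exponent 65.

65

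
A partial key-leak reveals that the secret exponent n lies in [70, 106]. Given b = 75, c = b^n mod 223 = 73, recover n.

Compute 75^70 mod 223 = 72, then multiply by 75 repeatedly:
  75^70=72  75^71=48  75^72=32  75^73=170  75^74=39
  75^75=26  75^76=166  75^77=185  75^78=49  75^79=107
  75^80=220  75^81=221  75^82=73
Found 73 at exponent 82.

82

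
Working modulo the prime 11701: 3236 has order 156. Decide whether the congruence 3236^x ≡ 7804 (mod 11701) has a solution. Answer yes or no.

7804 ∈ ⟨3236⟩ iff 7804^156 ≡ 1 (mod 11701), since |⟨3236⟩| = 156.
7804^156 mod 11701 = 1.
Since 1 = 1, 7804 lies in the subgroup.

yes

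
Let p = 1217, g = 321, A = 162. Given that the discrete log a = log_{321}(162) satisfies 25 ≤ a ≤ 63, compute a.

60

Compute 321^25 mod 1217 = 349, then multiply by 321 repeatedly:
  321^25=349  321^26=65  321^27=176  321^28=514  321^29=699
  321^30=451  321^31=1165  321^32=346  321^33=319  321^34=171
  321^35=126  321^36=285  321^37=210  321^38=475  321^39=350
  321^40=386  321^41=989  321^42=1049  321^43=837  321^44=937
  321^45=178  321^46=1156  321^47=1108  321^48=304  321^49=224
  321^50=101  321^51=779  321^52=574  321^53=487  321^54=551
  321^55=406  321^56=107  321^57=271  321^58=584  321^59=46
  321^60=162
Found 162 at exponent 60.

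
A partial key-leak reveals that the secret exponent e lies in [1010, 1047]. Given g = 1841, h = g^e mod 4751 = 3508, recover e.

1014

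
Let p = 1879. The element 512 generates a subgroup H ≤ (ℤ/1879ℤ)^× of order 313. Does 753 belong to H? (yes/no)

yes

753 ∈ ⟨512⟩ iff 753^313 ≡ 1 (mod 1879), since |⟨512⟩| = 313.
753^313 mod 1879 = 1.
Since 1 = 1, 753 lies in the subgroup.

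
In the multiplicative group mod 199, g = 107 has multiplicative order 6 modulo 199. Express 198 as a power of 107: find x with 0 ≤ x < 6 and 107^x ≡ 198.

3

Successive powers of 107 modulo 199:
  107^0=1  107^1=107  107^2=106  107^3=198
So 107^3 ≡ 198 (mod 199), giving x = 3.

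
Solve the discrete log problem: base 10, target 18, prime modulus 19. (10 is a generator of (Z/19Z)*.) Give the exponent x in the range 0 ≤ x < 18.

Successive powers of 10 modulo 19:
  10^0=1  10^1=10  10^2=5  10^3=12  10^4=6  10^5=3
  10^6=11  10^7=15  10^8=17  10^9=18
So 10^9 ≡ 18 (mod 19), giving x = 9.

9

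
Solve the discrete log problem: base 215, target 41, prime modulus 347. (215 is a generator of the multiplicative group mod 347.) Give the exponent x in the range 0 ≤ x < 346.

231

Baby-step giant-step with m = ceil(sqrt(346)) = 19.
Baby table (215^j mod 347 for j=0..18):
  0:1  1:215  2:74  3:295  4:271  5:316  6:275  7:135
  8:224  9:274  10:267  11:150  12:326  13:343  14:181  15:51
  16:208  17:304  18:124
Giant step factor: 215^(-19) ≡ 247 (mod 347).
Scan 41·247^i mod 347 for i = 0, 1, …:
  i=0: 41   i=1: 64   i=2: 193   i=3: 132
  i=4: 333   i=5: 12   i=6: 188   i=7: 285
  i=8: 301   i=9: 89   i=10: 122   i=11: 292
  i=12: 295
Match at i=12, j=3: x = 12·19 + 3 = 231.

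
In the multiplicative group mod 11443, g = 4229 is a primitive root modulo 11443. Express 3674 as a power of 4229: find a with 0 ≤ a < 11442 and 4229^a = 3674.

1717

Baby-step giant-step with m = ceil(sqrt(11442)) = 107.
Baby table (4229^j mod 11443 for j=0..106):
  0:1  1:4229  2:10475  3:2922  4:10141  5:9368  6:1606  7:6075
  8:1640  9:1102  10:3057  11:8906  12:4561  13:7014  14:1950  15:7590
  16:495  17:10729  18:1446  19:4572  20:7761  21:2745  22:5403  23:9059
  24:10790  25:7669  26:2739  27:2915  28:3424  29:4701  30:4038  31:3746
  32:4722  33:1303  34:6304  35:8869  36:8290  37:8501  38:8266  39:9992
  40:8612  41:8522  42:5531  43:1107  44:1316  45:4066  46:7728  47:504
  48:3018  49:4177  50:7984  51:7486  52:6956  53:8414  54:6519  55:2664
  56:6144  57:7366  58:2968  59:10144  60:10612  61:10145  62:3398  63:9177
  64:6320  65:7875  66:4245  67:9481  68:10320  69:11121  70:11422  71:2735
  72:8885  73:7296  74:4456  75:9246  76:603  77:9741  78:11332  79:11187
  80:4461  81:7505  82:7206  83:1465  84:4822  85:812  86:1048  87:3551
  88:3963  89:6975  90:8664  91:11013  92:967  93:4292  94:2270  95:10596
  96:11139  97:7443  98:8197  99:4266  100:6746  101:1435  102:3825  103:6966
  104:4932  105:8282  106:8998
Giant step factor: 4229^(-107) ≡ 2468 (mod 11443).
Scan 3674·2468^i mod 11443 for i = 0, 1, …:
  i=0: 3674   i=1: 4576   i=2: 10770   i=3: 9714
  i=4: 1067   i=5: 1466   i=6: 2100   i=7: 10564
  i=8: 4798   i=9: 9402     …   i=15: 9722
  i=16: 9368
Match at i=16, j=5: a = 16·107 + 5 = 1717.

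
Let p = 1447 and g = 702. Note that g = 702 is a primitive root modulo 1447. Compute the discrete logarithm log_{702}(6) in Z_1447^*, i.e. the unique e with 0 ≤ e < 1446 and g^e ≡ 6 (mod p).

Baby-step giant-step with m = ceil(sqrt(1446)) = 39.
Baby table (702^j mod 1447 for j=0..38):
  0:1  1:702  2:824  3:1095  4:333  5:799  6:909  7:1438
  8:917  9:1266  10:274  11:1344  12:44  13:501  14:81  15:429
  16:182  17:428  18:927  19:1051  20:1279  21:718  22:480  23:1256
  24:489  25:339  26:670  27:65  28:773  29:21  30:272  31:1387
  32:1290  33:1205  34:862  35:278  36:1258  37:446  38:540
Giant step factor: 702^(-39) ≡ 383 (mod 1447).
Scan 6·383^i mod 1447 for i = 0, 1, …:
  i=0: 6   i=1: 851   i=2: 358   i=3: 1096
  i=4: 138   i=5: 762   i=6: 999   i=7: 609
  i=8: 280   i=9: 162     …   i=14: 316
  i=15: 927
Match at i=15, j=18: e = 15·39 + 18 = 603.

603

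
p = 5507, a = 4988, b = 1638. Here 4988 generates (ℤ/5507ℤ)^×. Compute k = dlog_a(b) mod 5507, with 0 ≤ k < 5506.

3278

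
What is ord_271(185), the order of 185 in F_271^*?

45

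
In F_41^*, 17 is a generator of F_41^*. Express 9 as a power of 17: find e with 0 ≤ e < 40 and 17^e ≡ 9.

30

Successive powers of 17 modulo 41:
  17^0=1  17^1=17  17^2=2  17^3=34  17^4=4  17^5=27
  17^6=8  17^7=13  17^8=16  17^9=26  17^10=32  17^11=11
  17^12=23  17^13=22  17^14=5  17^15=3  17^16=10  17^17=6
  17^18=20  17^19=12  17^20=40  17^21=24  17^22=39  17^23=7
  17^24=37  17^25=14  17^26=33  17^27=28  17^28=25  17^29=15
  17^30=9
So 17^30 ≡ 9 (mod 41), giving e = 30.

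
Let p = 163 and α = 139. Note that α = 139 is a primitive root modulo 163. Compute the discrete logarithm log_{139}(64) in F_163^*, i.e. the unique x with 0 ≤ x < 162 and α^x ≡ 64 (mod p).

120

Baby-step giant-step with m = ceil(sqrt(162)) = 13.
Baby table (139^j mod 163 for j=0..12):
  0:1  1:139  2:87  3:31  4:71  5:89  6:146  7:82
  8:151  9:125  10:97  11:117  12:126
Giant step factor: 139^(-13) ≡ 67 (mod 163).
Scan 64·67^i mod 163 for i = 0, 1, …:
  i=0: 64   i=1: 50   i=2: 90   i=3: 162
  i=4: 96   i=5: 75   i=6: 135   i=7: 80
  i=8: 144   i=9: 31
Match at i=9, j=3: x = 9·13 + 3 = 120.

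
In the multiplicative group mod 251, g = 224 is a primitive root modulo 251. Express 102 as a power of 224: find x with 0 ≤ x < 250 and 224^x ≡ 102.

25

Baby-step giant-step with m = ceil(sqrt(250)) = 16.
Baby table (224^j mod 251 for j=0..15):
  0:1  1:224  2:227  3:146  4:74  5:10  6:232  7:11
  8:205  9:238  10:100  11:61  12:110  13:42  14:121  15:247
Giant step factor: 224^(-16) ≡ 86 (mod 251).
Scan 102·86^i mod 251 for i = 0, 1, …:
  i=0: 102   i=1: 238
Match at i=1, j=9: x = 1·16 + 9 = 25.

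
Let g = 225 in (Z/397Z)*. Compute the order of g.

The order of 225 must divide p − 1 = 396 = 2^2 · 3^2 · 11.
Divisors: 1, 2, 3, 4, 6, 9, 11, 12, 18, 22, 33, 36, 44, 66, 99, 132, 198, 396.
Check each in increasing order: 225^1 ≡ 225;  225^2 ≡ 206;  225^3 ≡ 298;  225^4 ≡ 354;  225^6 ≡ 273;  225^9 ≡ 366;  225^11 ≡ 363;  225^12 ≡ 290;  225^18 ≡ 167;  225^22 ≡ 362;  225^33 ≡ 396;  225^36 ≡ 99;  225^44 ≡ 34;  225^66 ≡ 1.
Smallest exponent giving 1 is 66.

66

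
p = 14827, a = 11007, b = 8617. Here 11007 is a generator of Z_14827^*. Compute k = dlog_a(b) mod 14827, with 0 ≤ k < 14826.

Baby-step giant-step with m = ceil(sqrt(14826)) = 122.
Baby table (11007^j mod 14827 for j=0..121):
  0:1  1:11007  2:2632  3:13293  4:3215  5:10283  6:10490  7:5581
  8:1806  9:10462  10:8752  11:2245  12:8933  13:7694  14:10861  15:11753
  16:14523  17:4774  18:530  19:6699  20:1222  21:2465  22:13672  23:8481
  24:14402  25:7357  26:8252  27:14389  28:12536  29:3690  30:4677  31:395
  32:3454  33:1750  34:1977  35:9630  36:14014  37:6817  38:10099  39:1674
  40:10584  41:2349  42:11982  43:14536  44:14422  45:5092  46:1584  47:13363
  48:2701  49:1772  50:6899  51:8226  52:9920  53:3412  54:13920  55:10049
  56:14750  57:12427  58:4914  59:14329  60:4504  61:8867  62:7755  63:246
  64:9208  65:9911  66:8138  67:5059  68:9028  69:642  70:8842  71:14293
  72:8581  73:3077  74:3671  75:3122  76:9695  77:2946  78:14800  79:14178
  80:3071  81:11764  82:2157  83:4072  84:13310  85:12410  86:10546  87:14066
  88:928  89:13520  90:10868  91:14667  92:3293  93:8863  94:8208  95:4545
  96:517  97:11878  98:11487  99:7580  100:1531  101:8245  102:11475  103:8939
  104:14428  105:11826  106:2549  107:4159  108:7164  109:4162  110:10531  111:12058
  112:5929  113:6876  114:7124  115:8692  116:9040  117:14110  118:10772  119:10712
  120:2680  121:7857
Giant step factor: 11007^(-122) ≡ 8484 (mod 14827).
Scan 8617·8484^i mod 14827 for i = 0, 1, …:
  i=0: 8617   i=1: 9518   i=2: 2870   i=3: 3146
  i=4: 2064   i=5: 289   i=6: 5421   i=7: 13237
  i=8: 3010   i=9: 4746     …   i=46: 13382
  i=47: 2549
Match at i=47, j=106: k = 47·122 + 106 = 5840.

5840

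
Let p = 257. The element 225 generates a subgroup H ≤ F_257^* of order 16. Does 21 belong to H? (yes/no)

⟨225⟩ has order 16; its elements mod 257 are {1, 2, 4, 8, 16, 32, 64, 128, 129, 193, 225, 241, 249, 253, 255, 256}.
21 is not in this set.

no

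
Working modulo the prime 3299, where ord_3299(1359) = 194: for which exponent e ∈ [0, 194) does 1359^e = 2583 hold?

136

Baby-step giant-step with m = ceil(sqrt(194)) = 14.
Baby table (1359^j mod 3299 for j=0..13):
  0:1  1:1359  2:2740  3:2388  4:2375  5:1203  6:1872  7:519
  8:2634  9:191  10:2247  11:2098  12:846  13:1662
Giant step factor: 1359^(-14) ≡ 3088 (mod 3299).
Scan 2583·3088^i mod 3299 for i = 0, 1, …:
  i=0: 2583   i=1: 2621   i=2: 1201   i=3: 612
  i=4: 2828   i=5: 411   i=6: 2352   i=7: 1877
  i=8: 3132   i=9: 2247
Match at i=9, j=10: e = 9·14 + 10 = 136.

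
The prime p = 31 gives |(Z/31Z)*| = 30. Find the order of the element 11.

30

The order of 11 must divide p − 1 = 30 = 2 · 3 · 5.
Divisors: 1, 2, 3, 5, 6, 10, 15, 30.
Check each in increasing order: 11^1 ≡ 11;  11^2 ≡ 28;  11^3 ≡ 29;  11^5 ≡ 6;  11^6 ≡ 4;  11^10 ≡ 5;  11^15 ≡ 30;  11^30 ≡ 1.
Smallest exponent giving 1 is 30.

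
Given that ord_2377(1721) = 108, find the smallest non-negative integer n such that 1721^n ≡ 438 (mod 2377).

102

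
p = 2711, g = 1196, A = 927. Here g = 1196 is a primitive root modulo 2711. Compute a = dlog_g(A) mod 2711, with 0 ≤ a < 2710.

2609

Baby-step giant-step with m = ceil(sqrt(2710)) = 53.
Baby table (1196^j mod 2711 for j=0..52):
  0:1  1:1196  2:1719  3:986  4:2682  5:559  6:1658  7:1227
  8:841  9:55  10:716  11:2371  12:10  13:1116  14:924  15:1727
  16:2421  17:168  18:314  19:1426  20:277  21:550  22:1738  23:2022
  24:100  25:316  26:1107  27:1004  28:2522  29:1680  30:429  31:705
  32:59  33:78  34:1114  35:1243  36:1000  37:449  38:226  39:1907
  40:821  41:534  42:1579  43:1628  44:590  45:780  46:296  47:1586
  48:1867  49:1779  50:2260  51:93  52:77
Giant step factor: 1196^(-53) ≡ 1091 (mod 2711).
Scan 927·1091^i mod 2711 for i = 0, 1, …:
  i=0: 927   i=1: 154   i=2: 2643   i=3: 1720
  i=4: 508   i=5: 1184   i=6: 1308   i=7: 1042
  i=8: 913   i=9: 1146     …   i=48: 1891
  i=49: 10
Match at i=49, j=12: a = 49·53 + 12 = 2609.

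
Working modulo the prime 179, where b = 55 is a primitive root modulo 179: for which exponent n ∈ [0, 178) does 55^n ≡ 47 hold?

84

Baby-step giant-step with m = ceil(sqrt(178)) = 14.
Baby table (55^j mod 179 for j=0..13):
  0:1  1:55  2:161  3:84  4:145  5:99  6:75  7:8
  8:82  9:35  10:135  11:86  12:76  13:63
Giant step factor: 55^(-14) ≡ 14 (mod 179).
Scan 47·14^i mod 179 for i = 0, 1, …:
  i=0: 47   i=1: 121   i=2: 83   i=3: 88
  i=4: 158   i=5: 64   i=6: 1
Match at i=6, j=0: n = 6·14 + 0 = 84.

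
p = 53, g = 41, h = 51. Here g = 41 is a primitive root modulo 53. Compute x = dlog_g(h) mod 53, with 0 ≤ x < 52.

Successive powers of 41 modulo 53:
  41^0=1  41^1=41  41^2=38  41^3=21  41^4=13  41^5=3
  41^6=17  41^7=8  41^8=10  41^9=39  41^10=9  41^11=51
So 41^11 ≡ 51 (mod 53), giving x = 11.

11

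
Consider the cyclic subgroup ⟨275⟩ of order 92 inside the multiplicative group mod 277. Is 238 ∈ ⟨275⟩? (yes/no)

238 ∈ ⟨275⟩ iff 238^92 ≡ 1 (mod 277), since |⟨275⟩| = 92.
238^92 mod 277 = 160.
Since 160 ≠ 1, 238 does not lie in the subgroup.

no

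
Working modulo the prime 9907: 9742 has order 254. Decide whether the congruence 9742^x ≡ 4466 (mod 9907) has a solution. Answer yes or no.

no

4466 ∈ ⟨9742⟩ iff 4466^254 ≡ 1 (mod 9907), since |⟨9742⟩| = 254.
4466^254 mod 9907 = 1998.
Since 1998 ≠ 1, 4466 does not lie in the subgroup.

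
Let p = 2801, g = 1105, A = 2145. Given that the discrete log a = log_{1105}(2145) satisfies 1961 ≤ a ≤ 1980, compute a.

Compute 1105^1961 mod 2801 = 1921, then multiply by 1105 repeatedly:
  1105^1961=1921  1105^1962=2348  1105^1963=814  1105^1964=349  1105^1965=1908
  1105^1966=1988  1105^1967=756  1105^1968=682  1105^1969=141  1105^1970=1750
  1105^1971=1060  1105^1972=482  1105^1973=420  1105^1974=1935  1105^1975=1012
  1105^1976=661  1105^1977=2145
Found 2145 at exponent 1977.

1977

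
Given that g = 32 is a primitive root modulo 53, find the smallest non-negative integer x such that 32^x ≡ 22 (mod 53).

43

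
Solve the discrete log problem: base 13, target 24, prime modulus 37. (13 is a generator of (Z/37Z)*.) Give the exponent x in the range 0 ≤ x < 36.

19

Successive powers of 13 modulo 37:
  13^0=1  13^1=13  13^2=21  13^3=14  13^4=34  13^5=35
  13^6=11  13^7=32  13^8=9  13^9=6  13^10=4  13^11=15
  13^12=10  13^13=19  13^14=25  13^15=29  13^16=7  13^17=17
  13^18=36  13^19=24
So 13^19 ≡ 24 (mod 37), giving x = 19.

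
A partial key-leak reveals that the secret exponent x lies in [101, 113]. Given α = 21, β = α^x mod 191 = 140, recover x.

107

Compute 21^101 mod 191 = 137, then multiply by 21 repeatedly:
  21^101=137  21^102=12  21^103=61  21^104=135  21^105=161
  21^106=134  21^107=140
Found 140 at exponent 107.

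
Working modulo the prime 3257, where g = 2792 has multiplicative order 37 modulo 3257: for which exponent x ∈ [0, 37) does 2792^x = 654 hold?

28

Successive powers of 2792 modulo 3257:
  2792^0=1  2792^1=2792  2792^2=1263  2792^3=2222  2792^4=2496  2792^5=2109
  2792^6=2929  2792^7=2698  2792^8=2632  2792^9=752  2792^10=2076  2792^11=1989
  2792^12=103  2792^13=960  2792^14=3066  2792^15=876  2792^16=3042  2792^17=2265
  2792^18=2043  2792^19=1049  2792^20=765  2792^21=2545  2792^22=2123  2792^23=2933
  2792^24=838  2792^25=1170  2792^26=3126  2792^27=2289  2792^28=654
So 2792^28 ≡ 654 (mod 3257), giving x = 28.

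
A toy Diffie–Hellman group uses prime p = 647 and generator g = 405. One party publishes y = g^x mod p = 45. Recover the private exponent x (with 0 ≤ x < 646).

471

Baby-step giant-step with m = ceil(sqrt(646)) = 26.
Baby table (405^j mod 647 for j=0..25):
  0:1  1:405  2:334  3:47  4:272  5:170  6:268  7:491
  8:226  9:303  10:432  11:270  12:7  13:247  14:397  15:329
  16:610  17:543  18:582  19:202  20:288  21:180  22:436  23:596
  24:49  25:435
Giant step factor: 405^(-26) ≡ 271 (mod 647).
Scan 45·271^i mod 647 for i = 0, 1, …:
  i=0: 45   i=1: 549   i=2: 616   i=3: 10
  i=4: 122   i=5: 65   i=6: 146   i=7: 99
  i=8: 302   i=9: 320     …   i=17: 566
  i=18: 47
Match at i=18, j=3: x = 18·26 + 3 = 471.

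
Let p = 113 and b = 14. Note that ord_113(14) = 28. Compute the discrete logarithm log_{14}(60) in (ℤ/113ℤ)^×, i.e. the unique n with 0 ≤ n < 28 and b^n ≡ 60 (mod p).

11

Successive powers of 14 modulo 113:
  14^0=1  14^1=14  14^2=83  14^3=32  14^4=109  14^5=57
  14^6=7  14^7=98  14^8=16  14^9=111  14^10=85  14^11=60
So 14^11 ≡ 60 (mod 113), giving n = 11.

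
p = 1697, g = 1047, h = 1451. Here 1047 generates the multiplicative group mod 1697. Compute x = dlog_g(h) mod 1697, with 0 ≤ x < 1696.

Baby-step giant-step with m = ceil(sqrt(1696)) = 42.
Baby table (1047^j mod 1697 for j=0..41):
  0:1  1:1047  2:1644  3:510  4:1112  5:122  6:459  7:322
  8:1128  9:1601  10:1308  11:1694  12:253  13:159  14:167  15:58
  16:1331  17:320  18:731  19:10  20:288  21:1167  22:9  23:938
  24:1220  25:1196  26:1523  27:1098  28:737  29:1201  30:1667  31:833
  32:1590  33:1670  34:580  35:1431  36:1503  37:522  38:100  39:1183
  40:1488  41:90
Giant step factor: 1047^(-42) ≡ 146 (mod 1697).
Scan 1451·146^i mod 1697 for i = 0, 1, …:
  i=0: 1451   i=1: 1418   i=2: 1691   i=3: 821
  i=4: 1076   i=5: 972   i=6: 1061   i=7: 479
  i=8: 357   i=9: 1212     …   i=17: 1304
  i=18: 320
Match at i=18, j=17: x = 18·42 + 17 = 773.

773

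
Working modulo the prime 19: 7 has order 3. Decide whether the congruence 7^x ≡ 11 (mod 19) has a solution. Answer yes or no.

yes

11 ∈ ⟨7⟩ iff 11^3 ≡ 1 (mod 19), since |⟨7⟩| = 3.
11^3 mod 19 = 1.
Since 1 = 1, 11 lies in the subgroup.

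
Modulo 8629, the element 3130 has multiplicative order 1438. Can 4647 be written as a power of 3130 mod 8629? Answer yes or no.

4647 ∈ ⟨3130⟩ iff 4647^1438 ≡ 1 (mod 8629), since |⟨3130⟩| = 1438.
4647^1438 mod 8629 = 3307.
Since 3307 ≠ 1, 4647 does not lie in the subgroup.

no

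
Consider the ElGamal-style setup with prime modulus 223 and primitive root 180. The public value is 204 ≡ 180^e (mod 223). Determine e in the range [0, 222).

Baby-step giant-step with m = ceil(sqrt(222)) = 15.
Baby table (180^j mod 223 for j=0..14):
  0:1  1:180  2:65  3:104  4:211  5:70  6:112  7:90
  8:144  9:52  10:217  11:35  12:56  13:45  14:72
Giant step factor: 180^(-15) ≡ 163 (mod 223).
Scan 204·163^i mod 223 for i = 0, 1, …:
  i=0: 204   i=1: 25   i=2: 61   i=3: 131
  i=4: 168   i=5: 178   i=6: 24   i=7: 121
  i=8: 99   i=9: 81   i=10: 46   i=11: 139
  i=12: 134   i=13: 211
Match at i=13, j=4: e = 13·15 + 4 = 199.

199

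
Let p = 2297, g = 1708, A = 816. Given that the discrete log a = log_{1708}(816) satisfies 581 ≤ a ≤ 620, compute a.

615

Compute 1708^581 mod 2297 = 1574, then multiply by 1708 repeatedly:
  1708^581=1574  1708^582=902  1708^583=1626  1708^584=135  1708^585=880
  1708^586=802  1708^587=804  1708^588=1923  1708^589=2071  1708^590=2185
  1708^591=1652  1708^592=900  1708^593=507  1708^594=2284  1708^595=766
  1708^596=1335  1708^597=1556  1708^598=19  1708^599=294  1708^600=1406
  1708^601=1083  1708^602=679  1708^603=2044  1708^604=2009  1708^605=1951
  1708^606=1658  1708^607=1960  1708^608=951  1708^609=329  1708^610=1464
  1708^611=1376  1708^612=377  1708^613=756  1708^614=334  1708^615=816
Found 816 at exponent 615.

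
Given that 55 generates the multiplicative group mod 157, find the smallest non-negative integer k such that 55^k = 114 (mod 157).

55

Baby-step giant-step with m = ceil(sqrt(156)) = 13.
Baby table (55^j mod 157 for j=0..12):
  0:1  1:55  2:42  3:112  4:37  5:151  6:141  7:62
  8:113  9:92  10:36  11:96  12:99
Giant step factor: 55^(-13) ≡ 135 (mod 157).
Scan 114·135^i mod 157 for i = 0, 1, …:
  i=0: 114   i=1: 4   i=2: 69   i=3: 52
  i=4: 112
Match at i=4, j=3: k = 4·13 + 3 = 55.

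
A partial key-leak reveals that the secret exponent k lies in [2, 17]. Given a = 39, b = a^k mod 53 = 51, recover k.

7

Compute 39^2 mod 53 = 37, then multiply by 39 repeatedly:
  39^2=37  39^3=12  39^4=44  39^5=20  39^6=38
  39^7=51
Found 51 at exponent 7.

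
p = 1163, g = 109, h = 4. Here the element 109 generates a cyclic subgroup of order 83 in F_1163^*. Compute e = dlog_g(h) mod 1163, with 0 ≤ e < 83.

Baby-step giant-step with m = ceil(sqrt(83)) = 10.
Baby table (109^j mod 1163 for j=0..9):
  0:1  1:109  2:251  3:610  4:199  5:757  6:1103  7:438
  8:59  9:616
Giant step factor: 109^(-10) ≡ 589 (mod 1163).
Scan 4·589^i mod 1163 for i = 0, 1, …:
  i=0: 4   i=1: 30   i=2: 225   i=3: 1106
  i=4: 154   i=5: 1155   i=6: 1103
Match at i=6, j=6: e = 6·10 + 6 = 66.

66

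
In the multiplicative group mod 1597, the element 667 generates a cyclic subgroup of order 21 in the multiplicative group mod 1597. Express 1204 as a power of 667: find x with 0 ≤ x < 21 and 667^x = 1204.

6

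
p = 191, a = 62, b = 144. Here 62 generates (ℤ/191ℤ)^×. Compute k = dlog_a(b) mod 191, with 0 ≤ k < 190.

132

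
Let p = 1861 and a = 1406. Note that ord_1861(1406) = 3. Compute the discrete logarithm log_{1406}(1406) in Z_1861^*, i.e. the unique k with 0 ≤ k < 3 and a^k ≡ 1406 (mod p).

Successive powers of 1406 modulo 1861:
  1406^0=1  1406^1=1406
So 1406^1 ≡ 1406 (mod 1861), giving k = 1.

1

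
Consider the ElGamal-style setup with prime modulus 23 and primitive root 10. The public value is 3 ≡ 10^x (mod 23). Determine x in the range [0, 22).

20

Successive powers of 10 modulo 23:
  10^0=1  10^1=10  10^2=8  10^3=11  10^4=18  10^5=19
  10^6=6  10^7=14  10^8=2  10^9=20  10^10=16  10^11=22
  10^12=13  10^13=15  10^14=12  10^15=5  10^16=4  10^17=17
  10^18=9  10^19=21  10^20=3
So 10^20 ≡ 3 (mod 23), giving x = 20.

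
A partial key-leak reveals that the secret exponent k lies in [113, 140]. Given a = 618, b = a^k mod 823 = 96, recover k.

123

Compute 618^113 mod 823 = 407, then multiply by 618 repeatedly:
  618^113=407  618^114=511  618^115=589  618^116=236  618^117=177
  618^118=750  618^119=151  618^120=319  618^121=445  618^122=128
  618^123=96
Found 96 at exponent 123.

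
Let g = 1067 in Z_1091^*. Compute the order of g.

The order of 1067 must divide p − 1 = 1090 = 2 · 5 · 109.
Divisors: 1, 2, 5, 10, 109, 218, 545, 1090.
Check each in increasing order: 1067^1 ≡ 1067;  1067^2 ≡ 576;  1067^5 ≡ 585;  1067^10 ≡ 742;  1067^109 ≡ 786;  1067^218 ≡ 290;  1067^545 ≡ 1.
Smallest exponent giving 1 is 545.

545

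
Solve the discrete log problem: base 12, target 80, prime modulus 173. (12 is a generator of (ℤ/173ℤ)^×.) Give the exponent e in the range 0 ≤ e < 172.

43

Baby-step giant-step with m = ceil(sqrt(172)) = 14.
Baby table (12^j mod 173 for j=0..13):
  0:1  1:12  2:144  3:171  4:149  5:58  6:4  7:48
  8:57  9:165  10:77  11:59  12:16  13:19
Giant step factor: 12^(-14) ≡ 151 (mod 173).
Scan 80·151^i mod 173 for i = 0, 1, …:
  i=0: 80   i=1: 143   i=2: 141   i=3: 12
Match at i=3, j=1: e = 3·14 + 1 = 43.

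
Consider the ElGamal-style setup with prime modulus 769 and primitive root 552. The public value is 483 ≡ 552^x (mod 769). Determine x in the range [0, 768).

454

Baby-step giant-step with m = ceil(sqrt(768)) = 28.
Baby table (552^j mod 769 for j=0..27):
  0:1  1:552  2:180  3:159  4:102  5:167  6:673  7:69
  8:407  9:116  10:205  11:117  12:757  13:297  14:147  15:399
  16:314  17:303  18:383  19:710  20:499  21:146  22:616  23:134
  24:144  25:281  26:543  27:595
Giant step factor: 552^(-28) ≡ 10 (mod 769).
Scan 483·10^i mod 769 for i = 0, 1, …:
  i=0: 483   i=1: 216   i=2: 622   i=3: 68
  i=4: 680   i=5: 648   i=6: 328   i=7: 204
  i=8: 502   i=9: 406     …   i=15: 298
  i=16: 673
Match at i=16, j=6: x = 16·28 + 6 = 454.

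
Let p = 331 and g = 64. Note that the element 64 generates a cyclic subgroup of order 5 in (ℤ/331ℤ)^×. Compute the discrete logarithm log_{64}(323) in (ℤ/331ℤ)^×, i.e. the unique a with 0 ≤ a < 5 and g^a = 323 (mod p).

3

Successive powers of 64 modulo 331:
  64^0=1  64^1=64  64^2=124  64^3=323
So 64^3 ≡ 323 (mod 331), giving a = 3.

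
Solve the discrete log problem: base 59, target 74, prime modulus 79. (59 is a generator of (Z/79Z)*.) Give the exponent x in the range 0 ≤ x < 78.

41

Baby-step giant-step with m = ceil(sqrt(78)) = 9.
Baby table (59^j mod 79 for j=0..8):
  0:1  1:59  2:5  3:58  4:25  5:53  6:46  7:28
  8:72
Giant step factor: 59^(-9) ≡ 57 (mod 79).
Scan 74·57^i mod 79 for i = 0, 1, …:
  i=0: 74   i=1: 31   i=2: 29   i=3: 73
  i=4: 53
Match at i=4, j=5: x = 4·9 + 5 = 41.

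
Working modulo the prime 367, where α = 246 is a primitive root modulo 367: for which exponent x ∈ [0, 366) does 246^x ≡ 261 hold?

15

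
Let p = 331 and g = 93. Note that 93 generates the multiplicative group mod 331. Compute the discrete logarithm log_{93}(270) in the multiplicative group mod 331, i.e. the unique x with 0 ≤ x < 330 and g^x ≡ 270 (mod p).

30

Successive powers of 93 modulo 331:
  93^0=1  93^1=93  93^2=43  93^3=27  93^4=194  93^5=168
  93^6=67  93^7=273  93^8=233  93^9=154  93^10=89  93^11=2
  93^12=186  93^13=86  93^14=54  93^15=57  93^16=5  93^17=134
  93^18=215  93^19=135  93^20=308  93^21=178  93^22=4  93^23=41
  93^24=172  93^25=108  93^26=114  93^27=10  93^28=268  93^29=99
  93^30=270
So 93^30 ≡ 270 (mod 331), giving x = 30.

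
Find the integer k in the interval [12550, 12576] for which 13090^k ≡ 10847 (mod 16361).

12550

Compute 13090^12550 mod 16361 = 10847, then multiply by 13090 repeatedly:
  13090^12550=10847
Found 10847 at exponent 12550.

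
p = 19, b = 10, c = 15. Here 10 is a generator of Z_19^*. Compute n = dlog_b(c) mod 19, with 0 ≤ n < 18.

7

Successive powers of 10 modulo 19:
  10^0=1  10^1=10  10^2=5  10^3=12  10^4=6  10^5=3
  10^6=11  10^7=15
So 10^7 ≡ 15 (mod 19), giving n = 7.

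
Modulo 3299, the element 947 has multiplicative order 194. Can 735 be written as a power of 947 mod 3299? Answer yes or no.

735 ∈ ⟨947⟩ iff 735^194 ≡ 1 (mod 3299), since |⟨947⟩| = 194.
735^194 mod 3299 = 676.
Since 676 ≠ 1, 735 does not lie in the subgroup.

no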